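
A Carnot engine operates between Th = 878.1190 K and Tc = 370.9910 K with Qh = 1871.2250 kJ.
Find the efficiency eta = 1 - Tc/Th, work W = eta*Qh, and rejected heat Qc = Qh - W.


eta = 1 - 370.9910/878.1190 = 0.5775
W = 0.5775 * 1871.2250 = 1080.6629 kJ
Qc = 1871.2250 - 1080.6629 = 790.5621 kJ

eta = 57.7516%, W = 1080.6629 kJ, Qc = 790.5621 kJ


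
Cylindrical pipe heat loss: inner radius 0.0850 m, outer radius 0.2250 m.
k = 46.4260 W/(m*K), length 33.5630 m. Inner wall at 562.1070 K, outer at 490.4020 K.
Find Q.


dT = 71.7050 K
ln(ro/ri) = 0.9734
Q = 2*pi*46.4260*33.5630*71.7050 / 0.9734 = 721170.7107 W

721170.7107 W


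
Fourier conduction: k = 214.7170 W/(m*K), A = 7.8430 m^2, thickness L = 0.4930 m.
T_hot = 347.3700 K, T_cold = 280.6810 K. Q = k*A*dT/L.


dT = 66.6890 K
Q = 214.7170 * 7.8430 * 66.6890 / 0.4930 = 227801.1602 W

227801.1602 W


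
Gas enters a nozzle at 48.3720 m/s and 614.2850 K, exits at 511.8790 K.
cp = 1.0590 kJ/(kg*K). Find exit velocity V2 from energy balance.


dT = 102.4060 K
2*cp*1000*dT = 216895.9080
V1^2 = 2339.8504
V2 = sqrt(219235.7584) = 468.2262 m/s

468.2262 m/s


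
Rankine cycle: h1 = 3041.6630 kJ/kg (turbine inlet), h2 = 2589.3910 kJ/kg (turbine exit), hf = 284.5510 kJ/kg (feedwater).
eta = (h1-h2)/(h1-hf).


W = 452.2720 kJ/kg
Q_in = 2757.1120 kJ/kg
eta = 0.1640 = 16.4038%

eta = 16.4038%


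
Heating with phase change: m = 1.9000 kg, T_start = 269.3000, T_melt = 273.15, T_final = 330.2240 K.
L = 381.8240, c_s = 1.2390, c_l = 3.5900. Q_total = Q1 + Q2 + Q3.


Q1 (sensible, solid) = 1.9000 * 1.2390 * 3.8500 = 9.0633 kJ
Q2 (latent) = 1.9000 * 381.8240 = 725.4656 kJ
Q3 (sensible, liquid) = 1.9000 * 3.5900 * 57.0740 = 389.3018 kJ
Q_total = 1123.8306 kJ

1123.8306 kJ


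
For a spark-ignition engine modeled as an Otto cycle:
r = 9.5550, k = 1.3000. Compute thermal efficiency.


r^(k-1) = 1.9682
eta = 1 - 1/1.9682 = 0.4919 = 49.1922%

49.1922%


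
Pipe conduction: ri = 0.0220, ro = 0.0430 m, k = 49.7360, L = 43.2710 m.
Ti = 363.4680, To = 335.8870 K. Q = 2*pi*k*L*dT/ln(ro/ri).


dT = 27.5810 K
ln(ro/ri) = 0.6702
Q = 2*pi*49.7360*43.2710*27.5810 / 0.6702 = 556519.8705 W

556519.8705 W


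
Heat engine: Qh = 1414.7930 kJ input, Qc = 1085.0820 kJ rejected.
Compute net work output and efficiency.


W = 1414.7930 - 1085.0820 = 329.7110 kJ
eta = 329.7110 / 1414.7930 = 0.2330 = 23.3045%

W = 329.7110 kJ, eta = 23.3045%


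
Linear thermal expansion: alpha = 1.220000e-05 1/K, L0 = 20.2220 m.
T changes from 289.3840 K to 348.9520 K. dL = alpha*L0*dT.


dT = 59.5680 K
dL = 1.220000e-05 * 20.2220 * 59.5680 = 0.014696 m
L_final = 20.236696 m

dL = 0.014696 m


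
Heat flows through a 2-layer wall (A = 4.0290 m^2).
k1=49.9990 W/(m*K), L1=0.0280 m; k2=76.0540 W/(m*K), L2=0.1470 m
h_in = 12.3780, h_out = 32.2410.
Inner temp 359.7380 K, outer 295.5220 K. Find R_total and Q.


R_conv_in = 1/(12.3780*4.0290) = 0.0201
R_1 = 0.0280/(49.9990*4.0290) = 0.0001
R_2 = 0.1470/(76.0540*4.0290) = 0.0005
R_conv_out = 1/(32.2410*4.0290) = 0.0077
R_total = 0.0284 K/W
Q = 64.2160 / 0.0284 = 2263.6164 W

R_total = 0.0284 K/W, Q = 2263.6164 W


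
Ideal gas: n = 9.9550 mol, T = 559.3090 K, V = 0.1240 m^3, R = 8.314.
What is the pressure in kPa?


P = nRT/V = 9.9550 * 8.314 * 559.3090 / 0.1240
= 46291.6960 / 0.1240 = 373320.1289 Pa = 373.3201 kPa

373.3201 kPa


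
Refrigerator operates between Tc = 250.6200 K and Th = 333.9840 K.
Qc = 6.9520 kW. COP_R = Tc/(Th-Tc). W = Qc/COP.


COP = 250.6200 / 83.3640 = 3.0063
W = 6.9520 / 3.0063 = 2.3125 kW

COP = 3.0063, W = 2.3125 kW


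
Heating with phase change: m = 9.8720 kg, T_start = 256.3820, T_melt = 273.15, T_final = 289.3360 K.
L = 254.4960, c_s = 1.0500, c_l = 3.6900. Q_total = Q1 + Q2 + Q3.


Q1 (sensible, solid) = 9.8720 * 1.0500 * 16.7680 = 173.8104 kJ
Q2 (latent) = 9.8720 * 254.4960 = 2512.3845 kJ
Q3 (sensible, liquid) = 9.8720 * 3.6900 * 16.1860 = 589.6184 kJ
Q_total = 3275.8133 kJ

3275.8133 kJ


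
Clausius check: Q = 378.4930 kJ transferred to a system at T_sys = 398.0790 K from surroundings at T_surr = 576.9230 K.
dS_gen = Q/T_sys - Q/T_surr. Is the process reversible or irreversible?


dS_sys = 378.4930/398.0790 = 0.9508 kJ/K
dS_surr = -378.4930/576.9230 = -0.6561 kJ/K
dS_gen = 0.9508 - 0.6561 = 0.2947 kJ/K (irreversible)

dS_gen = 0.2947 kJ/K, irreversible


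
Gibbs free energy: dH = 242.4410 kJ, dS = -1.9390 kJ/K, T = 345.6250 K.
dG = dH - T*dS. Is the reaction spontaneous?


T*dS = 345.6250 * -1.9390 = -670.1669 kJ
dG = 242.4410 + 670.1669 = 912.6079 kJ (non-spontaneous)

dG = 912.6079 kJ, non-spontaneous


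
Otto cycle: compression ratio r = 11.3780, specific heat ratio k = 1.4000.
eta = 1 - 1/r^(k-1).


r^(k-1) = 2.6450
eta = 1 - 1/2.6450 = 0.6219 = 62.1929%

62.1929%


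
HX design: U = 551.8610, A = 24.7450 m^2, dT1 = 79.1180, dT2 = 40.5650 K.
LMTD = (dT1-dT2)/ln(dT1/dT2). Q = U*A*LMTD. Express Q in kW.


LMTD = 57.7111 K
Q = 551.8610 * 24.7450 * 57.7111 = 788090.8119 W = 788.0908 kW

788.0908 kW


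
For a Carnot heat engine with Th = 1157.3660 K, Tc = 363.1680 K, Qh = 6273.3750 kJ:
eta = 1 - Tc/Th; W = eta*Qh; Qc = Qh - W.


eta = 1 - 363.1680/1157.3660 = 0.6862
W = 0.6862 * 6273.3750 = 4304.8628 kJ
Qc = 6273.3750 - 4304.8628 = 1968.5122 kJ

eta = 68.6212%, W = 4304.8628 kJ, Qc = 1968.5122 kJ


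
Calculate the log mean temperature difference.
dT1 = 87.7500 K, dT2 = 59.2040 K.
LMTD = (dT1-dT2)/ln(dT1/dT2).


dT1/dT2 = 1.4822
ln(dT1/dT2) = 0.3935
LMTD = 28.5460 / 0.3935 = 72.5433 K

72.5433 K


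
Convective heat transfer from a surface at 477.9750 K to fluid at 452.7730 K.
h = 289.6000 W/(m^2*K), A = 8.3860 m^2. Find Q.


dT = 25.2020 K
Q = 289.6000 * 8.3860 * 25.2020 = 61205.2143 W

61205.2143 W


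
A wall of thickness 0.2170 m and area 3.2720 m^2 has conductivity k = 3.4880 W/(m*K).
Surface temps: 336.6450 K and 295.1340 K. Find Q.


dT = 41.5110 K
Q = 3.4880 * 3.2720 * 41.5110 / 0.2170 = 2183.1985 W

2183.1985 W


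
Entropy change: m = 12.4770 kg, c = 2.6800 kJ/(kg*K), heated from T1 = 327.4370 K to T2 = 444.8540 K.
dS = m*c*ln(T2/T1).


T2/T1 = 1.3586
ln(T2/T1) = 0.3065
dS = 12.4770 * 2.6800 * 0.3065 = 10.2472 kJ/K

10.2472 kJ/K


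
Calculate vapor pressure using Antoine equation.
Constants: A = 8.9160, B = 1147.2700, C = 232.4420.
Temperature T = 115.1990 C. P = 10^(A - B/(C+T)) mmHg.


C+T = 347.6410
B/(C+T) = 3.3002
log10(P) = 8.9160 - 3.3002 = 5.6158
P = 10^5.6158 = 412897.8807 mmHg

412897.8807 mmHg


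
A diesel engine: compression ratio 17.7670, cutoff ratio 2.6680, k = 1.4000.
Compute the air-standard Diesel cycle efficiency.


r^(k-1) = 3.1612
rc^k = 3.9506
eta = 0.6003 = 60.0298%

60.0298%


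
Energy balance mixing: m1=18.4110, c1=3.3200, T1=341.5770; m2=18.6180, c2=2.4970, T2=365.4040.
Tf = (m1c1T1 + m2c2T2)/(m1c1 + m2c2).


num = 37866.0501
den = 107.6137
Tf = 351.8703 K

351.8703 K


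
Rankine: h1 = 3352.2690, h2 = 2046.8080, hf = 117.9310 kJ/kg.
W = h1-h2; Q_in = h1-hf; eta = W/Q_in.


W = 1305.4610 kJ/kg
Q_in = 3234.3380 kJ/kg
eta = 0.4036 = 40.3625%

eta = 40.3625%


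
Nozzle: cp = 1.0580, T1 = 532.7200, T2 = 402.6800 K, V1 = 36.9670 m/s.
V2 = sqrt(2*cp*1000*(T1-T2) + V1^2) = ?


dT = 130.0400 K
2*cp*1000*dT = 275164.6400
V1^2 = 1366.5591
V2 = sqrt(276531.1991) = 525.8623 m/s

525.8623 m/s


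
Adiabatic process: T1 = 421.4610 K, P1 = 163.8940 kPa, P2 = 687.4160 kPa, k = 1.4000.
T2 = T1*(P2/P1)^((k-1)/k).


(k-1)/k = 0.2857
(P2/P1)^exp = 1.5063
T2 = 421.4610 * 1.5063 = 634.8327 K

634.8327 K


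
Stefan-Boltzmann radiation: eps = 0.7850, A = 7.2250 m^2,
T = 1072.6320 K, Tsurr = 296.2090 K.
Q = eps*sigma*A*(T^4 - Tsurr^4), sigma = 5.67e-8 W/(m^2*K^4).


T^4 = 1.3237e+12
Tsurr^4 = 7.6983e+09
Q = 0.7850 * 5.67e-8 * 7.2250 * 1.3160e+12 = 423214.4958 W

423214.4958 W


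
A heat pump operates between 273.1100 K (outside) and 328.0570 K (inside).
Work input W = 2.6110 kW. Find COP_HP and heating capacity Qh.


COP = 328.0570 / 54.9470 = 5.9704
Qh = 5.9704 * 2.6110 = 15.5888 kW

COP = 5.9704, Qh = 15.5888 kW


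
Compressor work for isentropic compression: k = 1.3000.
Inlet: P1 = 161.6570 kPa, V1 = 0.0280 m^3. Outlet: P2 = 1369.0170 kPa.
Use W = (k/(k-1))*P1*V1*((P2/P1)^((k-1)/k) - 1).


(k-1)/k = 0.2308
(P2/P1)^exp = 1.6372
W = 4.3333 * 161.6570 * 0.0280 * (1.6372 - 1) = 12.4990 kJ

12.4990 kJ


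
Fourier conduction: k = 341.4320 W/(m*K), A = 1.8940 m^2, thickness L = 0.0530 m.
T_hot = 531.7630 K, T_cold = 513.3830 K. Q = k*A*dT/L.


dT = 18.3800 K
Q = 341.4320 * 1.8940 * 18.3800 / 0.0530 = 224261.0412 W

224261.0412 W


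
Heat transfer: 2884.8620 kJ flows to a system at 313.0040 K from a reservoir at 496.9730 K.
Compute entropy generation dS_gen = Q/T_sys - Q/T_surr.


dS_sys = 2884.8620/313.0040 = 9.2167 kJ/K
dS_surr = -2884.8620/496.9730 = -5.8049 kJ/K
dS_gen = 9.2167 - 5.8049 = 3.4118 kJ/K (irreversible)

dS_gen = 3.4118 kJ/K, irreversible


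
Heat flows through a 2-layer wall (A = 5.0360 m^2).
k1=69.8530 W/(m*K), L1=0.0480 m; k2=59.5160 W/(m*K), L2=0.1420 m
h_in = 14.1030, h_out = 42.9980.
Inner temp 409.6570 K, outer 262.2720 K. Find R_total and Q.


R_conv_in = 1/(14.1030*5.0360) = 0.0141
R_1 = 0.0480/(69.8530*5.0360) = 0.0001
R_2 = 0.1420/(59.5160*5.0360) = 0.0005
R_conv_out = 1/(42.9980*5.0360) = 0.0046
R_total = 0.0193 K/W
Q = 147.3850 / 0.0193 = 7633.2249 W

R_total = 0.0193 K/W, Q = 7633.2249 W


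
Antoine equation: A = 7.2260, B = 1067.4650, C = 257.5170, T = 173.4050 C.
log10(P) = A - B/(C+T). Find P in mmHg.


C+T = 430.9220
B/(C+T) = 2.4772
log10(P) = 7.2260 - 2.4772 = 4.7488
P = 10^4.7488 = 56083.4548 mmHg

56083.4548 mmHg


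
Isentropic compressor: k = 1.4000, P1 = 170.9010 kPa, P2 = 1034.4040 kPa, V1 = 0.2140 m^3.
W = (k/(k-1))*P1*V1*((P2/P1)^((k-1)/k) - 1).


(k-1)/k = 0.2857
(P2/P1)^exp = 1.6727
W = 3.5000 * 170.9010 * 0.2140 * (1.6727 - 1) = 86.1064 kJ

86.1064 kJ


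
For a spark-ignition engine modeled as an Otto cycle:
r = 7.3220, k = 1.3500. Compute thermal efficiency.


r^(k-1) = 2.0073
eta = 1 - 1/2.0073 = 0.5018 = 50.1828%

50.1828%


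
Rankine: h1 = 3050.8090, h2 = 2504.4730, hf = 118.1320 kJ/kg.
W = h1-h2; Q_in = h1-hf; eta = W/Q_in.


W = 546.3360 kJ/kg
Q_in = 2932.6770 kJ/kg
eta = 0.1863 = 18.6293%

eta = 18.6293%


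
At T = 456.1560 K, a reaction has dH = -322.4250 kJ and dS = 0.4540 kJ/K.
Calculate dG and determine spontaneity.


T*dS = 456.1560 * 0.4540 = 207.0948 kJ
dG = -322.4250 - 207.0948 = -529.5198 kJ (spontaneous)

dG = -529.5198 kJ, spontaneous


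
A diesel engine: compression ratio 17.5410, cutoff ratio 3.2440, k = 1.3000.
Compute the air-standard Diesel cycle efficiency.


r^(k-1) = 2.3617
rc^k = 4.6175
eta = 0.4749 = 47.4922%

47.4922%


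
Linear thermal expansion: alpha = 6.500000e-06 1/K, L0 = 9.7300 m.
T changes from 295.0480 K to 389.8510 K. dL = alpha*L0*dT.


dT = 94.8030 K
dL = 6.500000e-06 * 9.7300 * 94.8030 = 0.005996 m
L_final = 9.735996 m

dL = 0.005996 m


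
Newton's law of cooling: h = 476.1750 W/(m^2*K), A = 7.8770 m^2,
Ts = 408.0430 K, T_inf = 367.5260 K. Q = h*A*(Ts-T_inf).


dT = 40.5170 K
Q = 476.1750 * 7.8770 * 40.5170 = 151972.3984 W

151972.3984 W


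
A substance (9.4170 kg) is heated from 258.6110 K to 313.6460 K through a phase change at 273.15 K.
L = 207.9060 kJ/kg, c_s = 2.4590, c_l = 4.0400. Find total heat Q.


Q1 (sensible, solid) = 9.4170 * 2.4590 * 14.5390 = 336.6709 kJ
Q2 (latent) = 9.4170 * 207.9060 = 1957.8508 kJ
Q3 (sensible, liquid) = 9.4170 * 4.0400 * 40.4960 = 1540.6574 kJ
Q_total = 3835.1791 kJ

3835.1791 kJ


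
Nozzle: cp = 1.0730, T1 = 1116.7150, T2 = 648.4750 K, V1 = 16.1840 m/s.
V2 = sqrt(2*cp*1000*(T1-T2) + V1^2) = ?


dT = 468.2400 K
2*cp*1000*dT = 1004843.0400
V1^2 = 261.9219
V2 = sqrt(1005104.9619) = 1002.5492 m/s

1002.5492 m/s


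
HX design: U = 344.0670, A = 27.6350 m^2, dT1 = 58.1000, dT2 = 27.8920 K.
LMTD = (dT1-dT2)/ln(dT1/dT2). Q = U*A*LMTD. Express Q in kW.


LMTD = 41.1651 K
Q = 344.0670 * 27.6350 * 41.1651 = 391409.6354 W = 391.4096 kW

391.4096 kW


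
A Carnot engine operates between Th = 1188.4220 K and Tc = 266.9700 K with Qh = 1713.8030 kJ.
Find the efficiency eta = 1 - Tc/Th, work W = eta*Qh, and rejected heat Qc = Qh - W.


eta = 1 - 266.9700/1188.4220 = 0.7754
W = 0.7754 * 1713.8030 = 1328.8101 kJ
Qc = 1713.8030 - 1328.8101 = 384.9929 kJ

eta = 77.5358%, W = 1328.8101 kJ, Qc = 384.9929 kJ


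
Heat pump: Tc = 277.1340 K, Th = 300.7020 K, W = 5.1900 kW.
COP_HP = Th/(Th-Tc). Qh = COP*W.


COP = 300.7020 / 23.5680 = 12.7589
Qh = 12.7589 * 5.1900 = 66.2187 kW

COP = 12.7589, Qh = 66.2187 kW


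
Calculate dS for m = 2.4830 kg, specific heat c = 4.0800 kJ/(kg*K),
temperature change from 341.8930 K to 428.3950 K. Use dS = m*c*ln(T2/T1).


T2/T1 = 1.2530
ln(T2/T1) = 0.2255
dS = 2.4830 * 4.0800 * 0.2255 = 2.2849 kJ/K

2.2849 kJ/K


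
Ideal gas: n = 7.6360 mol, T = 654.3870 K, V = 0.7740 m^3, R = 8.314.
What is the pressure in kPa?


P = nRT/V = 7.6360 * 8.314 * 654.3870 / 0.7740
= 41544.2194 / 0.7740 = 53674.7020 Pa = 53.6747 kPa

53.6747 kPa


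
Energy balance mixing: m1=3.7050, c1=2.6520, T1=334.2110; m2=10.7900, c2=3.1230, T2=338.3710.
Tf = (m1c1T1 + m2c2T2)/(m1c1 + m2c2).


num = 14685.9888
den = 43.5228
Tf = 337.4318 K

337.4318 K


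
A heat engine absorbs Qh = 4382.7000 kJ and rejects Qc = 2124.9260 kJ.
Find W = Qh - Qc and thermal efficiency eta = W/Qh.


W = 4382.7000 - 2124.9260 = 2257.7740 kJ
eta = 2257.7740 / 4382.7000 = 0.5152 = 51.5156%

W = 2257.7740 kJ, eta = 51.5156%


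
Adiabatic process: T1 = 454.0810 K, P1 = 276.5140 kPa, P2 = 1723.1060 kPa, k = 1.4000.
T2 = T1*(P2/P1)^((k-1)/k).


(k-1)/k = 0.2857
(P2/P1)^exp = 1.6867
T2 = 454.0810 * 1.6867 = 765.8795 K

765.8795 K


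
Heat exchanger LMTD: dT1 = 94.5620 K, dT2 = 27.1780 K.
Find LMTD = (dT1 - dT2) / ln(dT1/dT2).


dT1/dT2 = 3.4794
ln(dT1/dT2) = 1.2468
LMTD = 67.3840 / 1.2468 = 54.0435 K

54.0435 K


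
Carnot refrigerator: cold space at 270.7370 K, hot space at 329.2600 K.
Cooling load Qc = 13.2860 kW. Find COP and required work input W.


COP = 270.7370 / 58.5230 = 4.6262
W = 13.2860 / 4.6262 = 2.8719 kW

COP = 4.6262, W = 2.8719 kW


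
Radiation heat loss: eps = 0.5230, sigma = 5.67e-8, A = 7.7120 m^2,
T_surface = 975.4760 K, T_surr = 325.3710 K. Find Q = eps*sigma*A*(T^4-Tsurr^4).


T^4 = 9.0545e+11
Tsurr^4 = 1.1208e+10
Q = 0.5230 * 5.67e-8 * 7.7120 * 8.9425e+11 = 204507.3389 W

204507.3389 W


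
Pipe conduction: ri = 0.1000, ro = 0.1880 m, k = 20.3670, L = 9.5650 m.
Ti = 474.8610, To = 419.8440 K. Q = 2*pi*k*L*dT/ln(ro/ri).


dT = 55.0170 K
ln(ro/ri) = 0.6313
Q = 2*pi*20.3670*9.5650*55.0170 / 0.6313 = 106677.4039 W

106677.4039 W


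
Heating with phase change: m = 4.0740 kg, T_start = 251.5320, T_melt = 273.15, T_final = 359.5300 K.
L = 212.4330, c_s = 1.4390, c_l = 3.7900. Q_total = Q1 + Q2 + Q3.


Q1 (sensible, solid) = 4.0740 * 1.4390 * 21.6180 = 126.7352 kJ
Q2 (latent) = 4.0740 * 212.4330 = 865.4520 kJ
Q3 (sensible, liquid) = 4.0740 * 3.7900 * 86.3800 = 1333.7469 kJ
Q_total = 2325.9342 kJ

2325.9342 kJ


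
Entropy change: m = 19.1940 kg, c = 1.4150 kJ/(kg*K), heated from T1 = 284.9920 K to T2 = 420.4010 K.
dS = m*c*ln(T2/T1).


T2/T1 = 1.4751
ln(T2/T1) = 0.3887
dS = 19.1940 * 1.4150 * 0.3887 = 10.5582 kJ/K

10.5582 kJ/K


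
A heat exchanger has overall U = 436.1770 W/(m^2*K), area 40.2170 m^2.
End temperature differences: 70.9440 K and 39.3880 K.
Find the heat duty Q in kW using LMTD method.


LMTD = 53.6275 K
Q = 436.1770 * 40.2170 * 53.6275 = 940718.8466 W = 940.7188 kW

940.7188 kW


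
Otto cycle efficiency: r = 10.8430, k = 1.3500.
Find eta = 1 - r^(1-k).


r^(k-1) = 2.3030
eta = 1 - 1/2.3030 = 0.5658 = 56.5792%

56.5792%


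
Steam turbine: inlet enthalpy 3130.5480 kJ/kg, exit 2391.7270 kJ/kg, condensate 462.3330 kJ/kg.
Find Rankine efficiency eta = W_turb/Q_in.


W = 738.8210 kJ/kg
Q_in = 2668.2150 kJ/kg
eta = 0.2769 = 27.6897%

eta = 27.6897%


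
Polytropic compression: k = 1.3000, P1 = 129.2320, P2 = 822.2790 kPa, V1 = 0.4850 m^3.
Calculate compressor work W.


(k-1)/k = 0.2308
(P2/P1)^exp = 1.5327
W = 4.3333 * 129.2320 * 0.4850 * (1.5327 - 1) = 144.6830 kJ

144.6830 kJ


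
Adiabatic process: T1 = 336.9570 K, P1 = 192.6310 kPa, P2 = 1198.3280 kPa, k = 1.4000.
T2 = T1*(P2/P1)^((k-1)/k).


(k-1)/k = 0.2857
(P2/P1)^exp = 1.6858
T2 = 336.9570 * 1.6858 = 568.0527 K

568.0527 K


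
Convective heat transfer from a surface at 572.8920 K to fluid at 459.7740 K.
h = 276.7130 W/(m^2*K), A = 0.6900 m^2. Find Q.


dT = 113.1180 K
Q = 276.7130 * 0.6900 * 113.1180 = 21597.8426 W

21597.8426 W


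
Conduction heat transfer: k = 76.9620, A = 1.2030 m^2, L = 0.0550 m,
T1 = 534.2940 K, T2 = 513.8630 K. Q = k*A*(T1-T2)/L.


dT = 20.4310 K
Q = 76.9620 * 1.2030 * 20.4310 / 0.0550 = 34392.9087 W

34392.9087 W


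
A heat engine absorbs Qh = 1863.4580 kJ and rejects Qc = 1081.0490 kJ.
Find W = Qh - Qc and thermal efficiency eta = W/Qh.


W = 1863.4580 - 1081.0490 = 782.4090 kJ
eta = 782.4090 / 1863.4580 = 0.4199 = 41.9869%

W = 782.4090 kJ, eta = 41.9869%


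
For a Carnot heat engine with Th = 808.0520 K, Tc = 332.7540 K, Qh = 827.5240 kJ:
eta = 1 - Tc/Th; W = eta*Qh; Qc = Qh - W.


eta = 1 - 332.7540/808.0520 = 0.5882
W = 0.5882 * 827.5240 = 486.7515 kJ
Qc = 827.5240 - 486.7515 = 340.7725 kJ

eta = 58.8202%, W = 486.7515 kJ, Qc = 340.7725 kJ


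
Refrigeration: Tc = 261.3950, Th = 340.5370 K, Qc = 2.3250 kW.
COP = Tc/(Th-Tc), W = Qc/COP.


COP = 261.3950 / 79.1420 = 3.3029
W = 2.3250 / 3.3029 = 0.7039 kW

COP = 3.3029, W = 0.7039 kW


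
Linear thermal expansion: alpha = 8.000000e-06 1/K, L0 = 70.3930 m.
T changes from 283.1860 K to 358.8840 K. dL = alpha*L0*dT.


dT = 75.6980 K
dL = 8.000000e-06 * 70.3930 * 75.6980 = 0.042629 m
L_final = 70.435629 m

dL = 0.042629 m


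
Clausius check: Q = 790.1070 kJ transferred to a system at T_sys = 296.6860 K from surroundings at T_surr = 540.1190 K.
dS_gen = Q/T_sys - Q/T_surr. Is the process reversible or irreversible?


dS_sys = 790.1070/296.6860 = 2.6631 kJ/K
dS_surr = -790.1070/540.1190 = -1.4628 kJ/K
dS_gen = 2.6631 - 1.4628 = 1.2003 kJ/K (irreversible)

dS_gen = 1.2003 kJ/K, irreversible


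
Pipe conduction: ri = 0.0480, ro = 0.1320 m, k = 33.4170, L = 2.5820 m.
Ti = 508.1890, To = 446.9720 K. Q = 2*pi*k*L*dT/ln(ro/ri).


dT = 61.2170 K
ln(ro/ri) = 1.0116
Q = 2*pi*33.4170*2.5820*61.2170 / 1.0116 = 32806.9907 W

32806.9907 W


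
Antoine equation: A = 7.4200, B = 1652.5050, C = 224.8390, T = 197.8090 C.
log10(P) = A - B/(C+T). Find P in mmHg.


C+T = 422.6480
B/(C+T) = 3.9099
log10(P) = 7.4200 - 3.9099 = 3.5101
P = 10^3.5101 = 3236.7949 mmHg

3236.7949 mmHg


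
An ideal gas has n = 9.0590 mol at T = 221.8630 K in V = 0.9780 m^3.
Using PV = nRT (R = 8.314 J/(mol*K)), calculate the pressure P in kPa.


P = nRT/V = 9.0590 * 8.314 * 221.8630 / 0.9780
= 16709.9504 / 0.9780 = 17085.8389 Pa = 17.0858 kPa

17.0858 kPa


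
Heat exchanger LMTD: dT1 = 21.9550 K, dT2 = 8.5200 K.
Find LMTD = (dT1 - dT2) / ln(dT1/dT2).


dT1/dT2 = 2.5769
ln(dT1/dT2) = 0.9466
LMTD = 13.4350 / 0.9466 = 14.1932 K

14.1932 K


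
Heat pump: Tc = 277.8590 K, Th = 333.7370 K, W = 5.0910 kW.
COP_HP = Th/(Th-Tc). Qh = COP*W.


COP = 333.7370 / 55.8780 = 5.9726
Qh = 5.9726 * 5.0910 = 30.4065 kW

COP = 5.9726, Qh = 30.4065 kW


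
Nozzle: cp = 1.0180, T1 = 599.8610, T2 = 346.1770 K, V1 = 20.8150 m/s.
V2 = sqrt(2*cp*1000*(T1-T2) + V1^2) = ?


dT = 253.6840 K
2*cp*1000*dT = 516500.6240
V1^2 = 433.2642
V2 = sqrt(516933.8882) = 718.9811 m/s

718.9811 m/s


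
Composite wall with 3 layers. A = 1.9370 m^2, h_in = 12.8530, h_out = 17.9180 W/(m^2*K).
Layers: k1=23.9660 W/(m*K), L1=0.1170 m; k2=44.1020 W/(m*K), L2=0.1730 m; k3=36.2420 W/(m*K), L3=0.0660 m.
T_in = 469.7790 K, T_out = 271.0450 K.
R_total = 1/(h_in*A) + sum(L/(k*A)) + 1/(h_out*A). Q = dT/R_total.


R_conv_in = 1/(12.8530*1.9370) = 0.0402
R_1 = 0.1170/(23.9660*1.9370) = 0.0025
R_2 = 0.1730/(44.1020*1.9370) = 0.0020
R_3 = 0.0660/(36.2420*1.9370) = 0.0009
R_conv_out = 1/(17.9180*1.9370) = 0.0288
R_total = 0.0745 K/W
Q = 198.7340 / 0.0745 = 2668.8303 W

R_total = 0.0745 K/W, Q = 2668.8303 W


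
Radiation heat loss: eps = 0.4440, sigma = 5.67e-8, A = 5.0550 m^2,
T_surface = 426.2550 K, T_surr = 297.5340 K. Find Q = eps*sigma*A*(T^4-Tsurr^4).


T^4 = 3.3012e+10
Tsurr^4 = 7.8369e+09
Q = 0.4440 * 5.67e-8 * 5.0550 * 2.5176e+10 = 3203.8026 W

3203.8026 W


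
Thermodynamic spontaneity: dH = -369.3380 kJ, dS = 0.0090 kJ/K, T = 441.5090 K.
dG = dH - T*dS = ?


T*dS = 441.5090 * 0.0090 = 3.9736 kJ
dG = -369.3380 - 3.9736 = -373.3116 kJ (spontaneous)

dG = -373.3116 kJ, spontaneous


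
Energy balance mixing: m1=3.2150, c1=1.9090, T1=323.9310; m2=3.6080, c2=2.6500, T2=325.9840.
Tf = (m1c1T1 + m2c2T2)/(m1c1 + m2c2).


num = 5104.9037
den = 15.6986
Tf = 325.1814 K

325.1814 K


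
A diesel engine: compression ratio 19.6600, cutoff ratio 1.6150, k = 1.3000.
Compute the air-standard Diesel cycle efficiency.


r^(k-1) = 2.4439
rc^k = 1.8648
eta = 0.5574 = 55.7407%

55.7407%


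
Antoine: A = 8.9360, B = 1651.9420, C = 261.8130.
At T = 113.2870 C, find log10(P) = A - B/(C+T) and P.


C+T = 375.1000
B/(C+T) = 4.4040
log10(P) = 8.9360 - 4.4040 = 4.5320
P = 10^4.5320 = 34040.4846 mmHg

34040.4846 mmHg


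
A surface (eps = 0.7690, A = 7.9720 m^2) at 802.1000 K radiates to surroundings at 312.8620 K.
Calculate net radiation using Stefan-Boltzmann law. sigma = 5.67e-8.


T^4 = 4.1392e+11
Tsurr^4 = 9.5810e+09
Q = 0.7690 * 5.67e-8 * 7.9720 * 4.0434e+11 = 140546.4594 W

140546.4594 W


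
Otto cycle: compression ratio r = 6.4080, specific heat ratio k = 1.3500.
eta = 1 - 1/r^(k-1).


r^(k-1) = 1.9158
eta = 1 - 1/1.9158 = 0.4780 = 47.8028%

47.8028%


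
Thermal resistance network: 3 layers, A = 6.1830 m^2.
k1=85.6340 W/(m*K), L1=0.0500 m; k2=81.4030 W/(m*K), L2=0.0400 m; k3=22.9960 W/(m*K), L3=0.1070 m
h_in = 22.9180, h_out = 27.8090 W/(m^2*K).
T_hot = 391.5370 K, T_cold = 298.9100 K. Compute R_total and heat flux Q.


R_conv_in = 1/(22.9180*6.1830) = 0.0071
R_1 = 0.0500/(85.6340*6.1830) = 9.4433e-05
R_2 = 0.0400/(81.4030*6.1830) = 7.9473e-05
R_3 = 0.1070/(22.9960*6.1830) = 0.0008
R_conv_out = 1/(27.8090*6.1830) = 0.0058
R_total = 0.0138 K/W
Q = 92.6270 / 0.0138 = 6712.3963 W

R_total = 0.0138 K/W, Q = 6712.3963 W


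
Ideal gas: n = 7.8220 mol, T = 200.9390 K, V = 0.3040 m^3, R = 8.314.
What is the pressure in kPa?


P = nRT/V = 7.8220 * 8.314 * 200.9390 / 0.3040
= 13067.4867 / 0.3040 = 42985.1538 Pa = 42.9852 kPa

42.9852 kPa


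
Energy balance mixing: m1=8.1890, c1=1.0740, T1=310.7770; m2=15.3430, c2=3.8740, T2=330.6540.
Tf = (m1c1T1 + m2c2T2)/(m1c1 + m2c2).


num = 22386.9504
den = 68.2338
Tf = 328.0920 K

328.0920 K


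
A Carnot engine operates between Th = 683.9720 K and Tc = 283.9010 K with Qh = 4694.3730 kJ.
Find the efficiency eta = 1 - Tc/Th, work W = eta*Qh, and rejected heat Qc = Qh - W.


eta = 1 - 283.9010/683.9720 = 0.5849
W = 0.5849 * 4694.3730 = 2745.8471 kJ
Qc = 4694.3730 - 2745.8471 = 1948.5259 kJ

eta = 58.4923%, W = 2745.8471 kJ, Qc = 1948.5259 kJ


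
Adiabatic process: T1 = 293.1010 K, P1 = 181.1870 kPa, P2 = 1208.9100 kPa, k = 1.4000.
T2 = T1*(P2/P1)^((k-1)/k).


(k-1)/k = 0.2857
(P2/P1)^exp = 1.7199
T2 = 293.1010 * 1.7199 = 504.1063 K

504.1063 K


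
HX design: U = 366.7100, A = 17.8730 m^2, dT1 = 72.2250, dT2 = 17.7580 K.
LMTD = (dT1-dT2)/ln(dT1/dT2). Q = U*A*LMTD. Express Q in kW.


LMTD = 38.8232 K
Q = 366.7100 * 17.8730 * 38.8232 = 254455.2588 W = 254.4553 kW

254.4553 kW


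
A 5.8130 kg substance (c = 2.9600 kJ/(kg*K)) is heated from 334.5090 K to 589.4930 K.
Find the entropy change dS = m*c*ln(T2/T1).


T2/T1 = 1.7623
ln(T2/T1) = 0.5666
dS = 5.8130 * 2.9600 * 0.5666 = 9.7492 kJ/K

9.7492 kJ/K


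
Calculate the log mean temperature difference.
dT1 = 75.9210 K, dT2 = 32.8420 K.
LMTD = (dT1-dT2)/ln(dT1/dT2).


dT1/dT2 = 2.3117
ln(dT1/dT2) = 0.8380
LMTD = 43.0790 / 0.8380 = 51.4078 K

51.4078 K


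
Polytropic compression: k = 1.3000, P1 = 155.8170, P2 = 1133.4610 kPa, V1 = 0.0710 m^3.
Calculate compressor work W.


(k-1)/k = 0.2308
(P2/P1)^exp = 1.5808
W = 4.3333 * 155.8170 * 0.0710 * (1.5808 - 1) = 27.8430 kJ

27.8430 kJ


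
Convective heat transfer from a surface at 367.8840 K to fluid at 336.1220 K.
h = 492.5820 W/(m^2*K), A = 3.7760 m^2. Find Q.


dT = 31.7620 K
Q = 492.5820 * 3.7760 * 31.7620 = 59076.9907 W

59076.9907 W


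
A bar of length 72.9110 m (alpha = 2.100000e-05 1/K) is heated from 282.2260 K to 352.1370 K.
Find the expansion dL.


dT = 69.9110 K
dL = 2.100000e-05 * 72.9110 * 69.9110 = 0.107043 m
L_final = 73.018043 m

dL = 0.107043 m


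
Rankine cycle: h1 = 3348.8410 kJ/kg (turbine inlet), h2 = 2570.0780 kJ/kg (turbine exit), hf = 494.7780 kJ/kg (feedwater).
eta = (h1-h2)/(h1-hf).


W = 778.7630 kJ/kg
Q_in = 2854.0630 kJ/kg
eta = 0.2729 = 27.2861%

eta = 27.2861%


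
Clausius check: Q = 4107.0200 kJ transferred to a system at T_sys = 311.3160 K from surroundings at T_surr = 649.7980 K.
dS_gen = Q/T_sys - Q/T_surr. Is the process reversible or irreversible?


dS_sys = 4107.0200/311.3160 = 13.1924 kJ/K
dS_surr = -4107.0200/649.7980 = -6.3205 kJ/K
dS_gen = 13.1924 - 6.3205 = 6.8720 kJ/K (irreversible)

dS_gen = 6.8720 kJ/K, irreversible


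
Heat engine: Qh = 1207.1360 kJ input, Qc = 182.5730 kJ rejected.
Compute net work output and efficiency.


W = 1207.1360 - 182.5730 = 1024.5630 kJ
eta = 1024.5630 / 1207.1360 = 0.8488 = 84.8755%

W = 1024.5630 kJ, eta = 84.8755%


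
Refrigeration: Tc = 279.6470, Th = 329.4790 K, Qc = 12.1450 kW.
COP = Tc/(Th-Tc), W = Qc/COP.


COP = 279.6470 / 49.8320 = 5.6118
W = 12.1450 / 5.6118 = 2.1642 kW

COP = 5.6118, W = 2.1642 kW


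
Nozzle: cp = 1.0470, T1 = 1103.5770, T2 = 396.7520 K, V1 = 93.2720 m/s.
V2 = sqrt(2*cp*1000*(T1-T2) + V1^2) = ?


dT = 706.8250 K
2*cp*1000*dT = 1480091.5500
V1^2 = 8699.6660
V2 = sqrt(1488791.2160) = 1220.1603 m/s

1220.1603 m/s


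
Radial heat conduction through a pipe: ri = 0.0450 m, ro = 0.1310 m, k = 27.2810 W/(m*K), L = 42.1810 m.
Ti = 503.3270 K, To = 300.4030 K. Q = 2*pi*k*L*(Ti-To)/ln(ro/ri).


dT = 202.9240 K
ln(ro/ri) = 1.0685
Q = 2*pi*27.2810*42.1810*202.9240 / 1.0685 = 1373098.6985 W

1373098.6985 W


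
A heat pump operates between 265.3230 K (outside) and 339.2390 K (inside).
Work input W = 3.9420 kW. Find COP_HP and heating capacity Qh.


COP = 339.2390 / 73.9160 = 4.5895
Qh = 4.5895 * 3.9420 = 18.0919 kW

COP = 4.5895, Qh = 18.0919 kW


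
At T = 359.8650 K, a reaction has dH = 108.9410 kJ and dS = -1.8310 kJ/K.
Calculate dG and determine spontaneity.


T*dS = 359.8650 * -1.8310 = -658.9128 kJ
dG = 108.9410 + 658.9128 = 767.8538 kJ (non-spontaneous)

dG = 767.8538 kJ, non-spontaneous


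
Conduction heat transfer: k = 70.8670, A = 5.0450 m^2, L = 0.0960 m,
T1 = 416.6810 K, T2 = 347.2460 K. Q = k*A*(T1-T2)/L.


dT = 69.4350 K
Q = 70.8670 * 5.0450 * 69.4350 / 0.0960 = 258590.4165 W

258590.4165 W


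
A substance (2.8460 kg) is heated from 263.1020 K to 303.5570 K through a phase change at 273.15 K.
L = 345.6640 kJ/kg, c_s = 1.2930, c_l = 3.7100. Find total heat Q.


Q1 (sensible, solid) = 2.8460 * 1.2930 * 10.0480 = 36.9754 kJ
Q2 (latent) = 2.8460 * 345.6640 = 983.7597 kJ
Q3 (sensible, liquid) = 2.8460 * 3.7100 * 30.4070 = 321.0572 kJ
Q_total = 1341.7923 kJ

1341.7923 kJ


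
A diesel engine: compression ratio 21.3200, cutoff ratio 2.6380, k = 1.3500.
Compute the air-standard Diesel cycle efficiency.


r^(k-1) = 2.9179
rc^k = 3.7044
eta = 0.5809 = 58.0867%

58.0867%


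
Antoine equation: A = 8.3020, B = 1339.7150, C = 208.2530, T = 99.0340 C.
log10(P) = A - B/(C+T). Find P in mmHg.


C+T = 307.2870
B/(C+T) = 4.3598
log10(P) = 8.3020 - 4.3598 = 3.9422
P = 10^3.9422 = 8753.5311 mmHg

8753.5311 mmHg


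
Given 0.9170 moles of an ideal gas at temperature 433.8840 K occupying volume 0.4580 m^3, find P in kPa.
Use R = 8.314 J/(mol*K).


P = nRT/V = 0.9170 * 8.314 * 433.8840 / 0.4580
= 3307.9047 / 0.4580 = 7222.4994 Pa = 7.2225 kPa

7.2225 kPa


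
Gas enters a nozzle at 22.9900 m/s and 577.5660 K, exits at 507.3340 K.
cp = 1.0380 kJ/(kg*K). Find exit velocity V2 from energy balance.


dT = 70.2320 K
2*cp*1000*dT = 145801.6320
V1^2 = 528.5401
V2 = sqrt(146330.1721) = 382.5313 m/s

382.5313 m/s


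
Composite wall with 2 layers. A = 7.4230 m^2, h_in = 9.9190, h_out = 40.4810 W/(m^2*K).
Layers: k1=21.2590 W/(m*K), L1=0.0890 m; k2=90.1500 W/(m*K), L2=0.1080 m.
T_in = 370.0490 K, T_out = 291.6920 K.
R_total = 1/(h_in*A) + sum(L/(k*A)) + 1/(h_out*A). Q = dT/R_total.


R_conv_in = 1/(9.9190*7.4230) = 0.0136
R_1 = 0.0890/(21.2590*7.4230) = 0.0006
R_2 = 0.1080/(90.1500*7.4230) = 0.0002
R_conv_out = 1/(40.4810*7.4230) = 0.0033
R_total = 0.0176 K/W
Q = 78.3570 / 0.0176 = 4443.2858 W

R_total = 0.0176 K/W, Q = 4443.2858 W


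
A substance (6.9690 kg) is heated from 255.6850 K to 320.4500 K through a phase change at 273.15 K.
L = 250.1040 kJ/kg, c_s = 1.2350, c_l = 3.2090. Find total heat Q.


Q1 (sensible, solid) = 6.9690 * 1.2350 * 17.4650 = 150.3163 kJ
Q2 (latent) = 6.9690 * 250.1040 = 1742.9748 kJ
Q3 (sensible, liquid) = 6.9690 * 3.2090 * 47.3000 = 1057.7945 kJ
Q_total = 2951.0856 kJ

2951.0856 kJ


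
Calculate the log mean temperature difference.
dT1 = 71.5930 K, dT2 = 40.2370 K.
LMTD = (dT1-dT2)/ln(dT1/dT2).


dT1/dT2 = 1.7793
ln(dT1/dT2) = 0.5762
LMTD = 31.3560 / 0.5762 = 54.4176 K

54.4176 K


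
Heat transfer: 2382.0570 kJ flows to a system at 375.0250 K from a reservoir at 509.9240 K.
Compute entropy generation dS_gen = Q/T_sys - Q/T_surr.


dS_sys = 2382.0570/375.0250 = 6.3517 kJ/K
dS_surr = -2382.0570/509.9240 = -4.6714 kJ/K
dS_gen = 6.3517 - 4.6714 = 1.6803 kJ/K (irreversible)

dS_gen = 1.6803 kJ/K, irreversible


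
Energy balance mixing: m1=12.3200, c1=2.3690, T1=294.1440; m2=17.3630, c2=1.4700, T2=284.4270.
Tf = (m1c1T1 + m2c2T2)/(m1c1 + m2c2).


num = 15844.5141
den = 54.7097
Tf = 289.6107 K

289.6107 K


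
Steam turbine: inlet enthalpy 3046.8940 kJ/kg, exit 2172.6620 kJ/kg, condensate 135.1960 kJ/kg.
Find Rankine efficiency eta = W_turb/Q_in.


W = 874.2320 kJ/kg
Q_in = 2911.6980 kJ/kg
eta = 0.3002 = 30.0248%

eta = 30.0248%


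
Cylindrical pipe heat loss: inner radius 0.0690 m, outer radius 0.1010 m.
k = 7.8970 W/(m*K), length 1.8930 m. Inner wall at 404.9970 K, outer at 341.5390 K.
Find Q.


dT = 63.4580 K
ln(ro/ri) = 0.3810
Q = 2*pi*7.8970*1.8930*63.4580 / 0.3810 = 15643.6486 W

15643.6486 W


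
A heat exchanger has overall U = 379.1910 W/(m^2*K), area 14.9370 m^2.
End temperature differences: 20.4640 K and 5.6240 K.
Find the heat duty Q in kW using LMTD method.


LMTD = 11.4894 K
Q = 379.1910 * 14.9370 * 11.4894 = 65075.7476 W = 65.0757 kW

65.0757 kW


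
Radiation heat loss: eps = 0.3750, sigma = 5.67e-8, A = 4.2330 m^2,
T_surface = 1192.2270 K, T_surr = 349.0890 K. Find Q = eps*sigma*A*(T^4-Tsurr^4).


T^4 = 2.0204e+12
Tsurr^4 = 1.4851e+10
Q = 0.3750 * 5.67e-8 * 4.2330 * 2.0055e+12 = 180507.1439 W

180507.1439 W


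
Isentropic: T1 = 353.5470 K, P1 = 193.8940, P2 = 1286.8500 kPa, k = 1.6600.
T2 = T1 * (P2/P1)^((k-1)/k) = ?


(k-1)/k = 0.3976
(P2/P1)^exp = 2.1223
T2 = 353.5470 * 2.1223 = 750.3294 K

750.3294 K


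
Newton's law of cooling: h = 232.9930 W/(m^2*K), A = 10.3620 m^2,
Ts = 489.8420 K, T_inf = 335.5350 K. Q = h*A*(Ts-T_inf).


dT = 154.3070 K
Q = 232.9930 * 10.3620 * 154.3070 = 372539.2957 W

372539.2957 W


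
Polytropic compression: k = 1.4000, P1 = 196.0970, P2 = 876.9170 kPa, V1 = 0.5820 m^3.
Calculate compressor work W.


(k-1)/k = 0.2857
(P2/P1)^exp = 1.5341
W = 3.5000 * 196.0970 * 0.5820 * (1.5341 - 1) = 213.3459 kJ

213.3459 kJ


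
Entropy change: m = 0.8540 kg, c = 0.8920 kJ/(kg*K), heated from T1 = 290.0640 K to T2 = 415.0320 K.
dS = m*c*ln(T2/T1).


T2/T1 = 1.4308
ln(T2/T1) = 0.3583
dS = 0.8540 * 0.8920 * 0.3583 = 0.2729 kJ/K

0.2729 kJ/K


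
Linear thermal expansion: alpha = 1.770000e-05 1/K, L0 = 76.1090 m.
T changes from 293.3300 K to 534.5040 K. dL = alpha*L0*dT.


dT = 241.1740 K
dL = 1.770000e-05 * 76.1090 * 241.1740 = 0.324893 m
L_final = 76.433893 m

dL = 0.324893 m


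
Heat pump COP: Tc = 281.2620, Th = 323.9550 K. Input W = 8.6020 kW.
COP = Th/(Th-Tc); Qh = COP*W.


COP = 323.9550 / 42.6930 = 7.5880
Qh = 7.5880 * 8.6020 = 65.2721 kW

COP = 7.5880, Qh = 65.2721 kW


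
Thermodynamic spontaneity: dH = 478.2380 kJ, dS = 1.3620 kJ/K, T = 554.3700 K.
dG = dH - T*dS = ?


T*dS = 554.3700 * 1.3620 = 755.0519 kJ
dG = 478.2380 - 755.0519 = -276.8139 kJ (spontaneous)

dG = -276.8139 kJ, spontaneous


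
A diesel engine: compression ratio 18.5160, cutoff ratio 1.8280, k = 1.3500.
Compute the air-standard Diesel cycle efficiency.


r^(k-1) = 2.7774
rc^k = 2.2577
eta = 0.5949 = 59.4889%

59.4889%


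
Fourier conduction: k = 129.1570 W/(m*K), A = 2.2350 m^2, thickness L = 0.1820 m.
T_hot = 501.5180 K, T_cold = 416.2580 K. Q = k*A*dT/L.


dT = 85.2600 K
Q = 129.1570 * 2.2350 * 85.2600 / 0.1820 = 135228.8693 W

135228.8693 W


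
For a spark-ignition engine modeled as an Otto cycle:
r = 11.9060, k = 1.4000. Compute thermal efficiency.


r^(k-1) = 2.6934
eta = 1 - 1/2.6934 = 0.6287 = 62.8727%

62.8727%


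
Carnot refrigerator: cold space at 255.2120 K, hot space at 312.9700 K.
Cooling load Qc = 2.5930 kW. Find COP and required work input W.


COP = 255.2120 / 57.7580 = 4.4186
W = 2.5930 / 4.4186 = 0.5868 kW

COP = 4.4186, W = 0.5868 kW


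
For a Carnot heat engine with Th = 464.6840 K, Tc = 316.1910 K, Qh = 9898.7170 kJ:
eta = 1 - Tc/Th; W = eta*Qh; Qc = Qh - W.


eta = 1 - 316.1910/464.6840 = 0.3196
W = 0.3196 * 9898.7170 = 3163.2038 kJ
Qc = 9898.7170 - 3163.2038 = 6735.5132 kJ

eta = 31.9557%, W = 3163.2038 kJ, Qc = 6735.5132 kJ


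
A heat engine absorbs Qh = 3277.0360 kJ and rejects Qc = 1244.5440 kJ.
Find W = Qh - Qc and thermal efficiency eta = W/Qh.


W = 3277.0360 - 1244.5440 = 2032.4920 kJ
eta = 2032.4920 / 3277.0360 = 0.6202 = 62.0223%

W = 2032.4920 kJ, eta = 62.0223%


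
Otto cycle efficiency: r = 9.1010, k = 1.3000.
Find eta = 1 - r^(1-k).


r^(k-1) = 1.9397
eta = 1 - 1/1.9397 = 0.4844 = 48.4447%

48.4447%


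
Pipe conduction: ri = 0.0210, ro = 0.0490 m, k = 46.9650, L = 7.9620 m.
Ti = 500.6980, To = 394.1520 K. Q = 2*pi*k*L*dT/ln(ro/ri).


dT = 106.5460 K
ln(ro/ri) = 0.8473
Q = 2*pi*46.9650*7.9620*106.5460 / 0.8473 = 295445.5197 W

295445.5197 W


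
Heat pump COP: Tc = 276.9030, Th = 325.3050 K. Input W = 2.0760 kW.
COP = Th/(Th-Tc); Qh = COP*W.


COP = 325.3050 / 48.4020 = 6.7209
Qh = 6.7209 * 2.0760 = 13.9526 kW

COP = 6.7209, Qh = 13.9526 kW


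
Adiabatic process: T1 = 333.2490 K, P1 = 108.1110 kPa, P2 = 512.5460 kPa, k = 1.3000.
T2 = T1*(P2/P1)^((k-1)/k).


(k-1)/k = 0.2308
(P2/P1)^exp = 1.4321
T2 = 333.2490 * 1.4321 = 477.2404 K

477.2404 K


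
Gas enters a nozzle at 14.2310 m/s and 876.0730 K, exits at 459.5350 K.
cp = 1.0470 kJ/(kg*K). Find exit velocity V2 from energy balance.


dT = 416.5380 K
2*cp*1000*dT = 872230.5720
V1^2 = 202.5214
V2 = sqrt(872433.0934) = 934.0413 m/s

934.0413 m/s


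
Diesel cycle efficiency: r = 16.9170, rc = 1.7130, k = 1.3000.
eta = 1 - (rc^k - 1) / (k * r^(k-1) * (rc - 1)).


r^(k-1) = 2.3361
rc^k = 2.0132
eta = 0.5321 = 53.2092%

53.2092%


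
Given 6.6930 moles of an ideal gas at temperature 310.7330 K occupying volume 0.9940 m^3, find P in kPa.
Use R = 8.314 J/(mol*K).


P = nRT/V = 6.6930 * 8.314 * 310.7330 / 0.9940
= 17290.9248 / 0.9940 = 17395.2966 Pa = 17.3953 kPa

17.3953 kPa


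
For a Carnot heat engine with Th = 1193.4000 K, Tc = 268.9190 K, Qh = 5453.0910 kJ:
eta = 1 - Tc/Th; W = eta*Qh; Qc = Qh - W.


eta = 1 - 268.9190/1193.4000 = 0.7747
W = 0.7747 * 5453.0910 = 4224.2995 kJ
Qc = 5453.0910 - 4224.2995 = 1228.7915 kJ

eta = 77.4661%, W = 4224.2995 kJ, Qc = 1228.7915 kJ


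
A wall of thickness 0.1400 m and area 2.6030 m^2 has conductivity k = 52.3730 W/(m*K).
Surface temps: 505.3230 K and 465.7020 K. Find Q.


dT = 39.6210 K
Q = 52.3730 * 2.6030 * 39.6210 / 0.1400 = 38581.4918 W

38581.4918 W


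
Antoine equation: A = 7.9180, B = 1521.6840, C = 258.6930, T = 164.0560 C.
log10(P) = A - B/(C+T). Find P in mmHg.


C+T = 422.7490
B/(C+T) = 3.5995
log10(P) = 7.9180 - 3.5995 = 4.3185
P = 10^4.3185 = 20821.0403 mmHg

20821.0403 mmHg


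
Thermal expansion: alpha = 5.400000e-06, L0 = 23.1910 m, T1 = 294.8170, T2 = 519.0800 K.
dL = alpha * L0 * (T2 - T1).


dT = 224.2630 K
dL = 5.400000e-06 * 23.1910 * 224.2630 = 0.028085 m
L_final = 23.219085 m

dL = 0.028085 m


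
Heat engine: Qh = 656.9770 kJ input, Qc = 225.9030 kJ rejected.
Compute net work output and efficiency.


W = 656.9770 - 225.9030 = 431.0740 kJ
eta = 431.0740 / 656.9770 = 0.6561 = 65.6148%

W = 431.0740 kJ, eta = 65.6148%


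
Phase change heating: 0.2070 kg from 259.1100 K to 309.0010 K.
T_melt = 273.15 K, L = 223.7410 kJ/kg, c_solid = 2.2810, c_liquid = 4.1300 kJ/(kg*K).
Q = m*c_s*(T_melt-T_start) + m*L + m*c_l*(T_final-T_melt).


Q1 (sensible, solid) = 0.2070 * 2.2810 * 14.0400 = 6.6292 kJ
Q2 (latent) = 0.2070 * 223.7410 = 46.3144 kJ
Q3 (sensible, liquid) = 0.2070 * 4.1300 * 35.8510 = 30.6494 kJ
Q_total = 83.5930 kJ

83.5930 kJ


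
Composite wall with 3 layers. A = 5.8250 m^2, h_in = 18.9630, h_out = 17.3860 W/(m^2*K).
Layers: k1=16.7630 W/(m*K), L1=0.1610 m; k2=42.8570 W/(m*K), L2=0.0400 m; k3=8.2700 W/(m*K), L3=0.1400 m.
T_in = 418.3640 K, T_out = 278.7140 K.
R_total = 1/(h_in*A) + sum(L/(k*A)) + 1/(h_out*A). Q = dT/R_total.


R_conv_in = 1/(18.9630*5.8250) = 0.0091
R_1 = 0.1610/(16.7630*5.8250) = 0.0016
R_2 = 0.0400/(42.8570*5.8250) = 0.0002
R_3 = 0.1400/(8.2700*5.8250) = 0.0029
R_conv_out = 1/(17.3860*5.8250) = 0.0099
R_total = 0.0236 K/W
Q = 139.6500 / 0.0236 = 5906.7043 W

R_total = 0.0236 K/W, Q = 5906.7043 W


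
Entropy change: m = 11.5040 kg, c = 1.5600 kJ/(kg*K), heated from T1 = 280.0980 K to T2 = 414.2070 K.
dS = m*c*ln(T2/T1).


T2/T1 = 1.4788
ln(T2/T1) = 0.3912
dS = 11.5040 * 1.5600 * 0.3912 = 7.0210 kJ/K

7.0210 kJ/K


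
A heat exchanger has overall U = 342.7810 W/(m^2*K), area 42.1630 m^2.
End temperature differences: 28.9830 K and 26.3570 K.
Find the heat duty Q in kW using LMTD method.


LMTD = 27.6492 K
Q = 342.7810 * 42.1630 * 27.6492 = 399605.1890 W = 399.6052 kW

399.6052 kW


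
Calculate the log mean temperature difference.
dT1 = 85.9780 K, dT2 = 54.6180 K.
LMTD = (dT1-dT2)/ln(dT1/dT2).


dT1/dT2 = 1.5742
ln(dT1/dT2) = 0.4537
LMTD = 31.3600 / 0.4537 = 69.1163 K

69.1163 K


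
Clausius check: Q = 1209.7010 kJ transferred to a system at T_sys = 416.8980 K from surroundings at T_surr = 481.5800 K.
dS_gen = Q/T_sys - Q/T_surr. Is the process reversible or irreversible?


dS_sys = 1209.7010/416.8980 = 2.9017 kJ/K
dS_surr = -1209.7010/481.5800 = -2.5119 kJ/K
dS_gen = 2.9017 - 2.5119 = 0.3897 kJ/K (irreversible)

dS_gen = 0.3897 kJ/K, irreversible


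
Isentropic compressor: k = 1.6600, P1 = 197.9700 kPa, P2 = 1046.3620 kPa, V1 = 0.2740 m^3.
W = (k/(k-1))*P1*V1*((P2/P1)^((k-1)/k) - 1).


(k-1)/k = 0.3976
(P2/P1)^exp = 1.9386
W = 2.5152 * 197.9700 * 0.2740 * (1.9386 - 1) = 128.0559 kJ

128.0559 kJ


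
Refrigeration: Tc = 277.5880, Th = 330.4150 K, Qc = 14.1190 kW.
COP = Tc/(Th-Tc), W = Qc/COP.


COP = 277.5880 / 52.8270 = 5.2547
W = 14.1190 / 5.2547 = 2.6869 kW

COP = 5.2547, W = 2.6869 kW


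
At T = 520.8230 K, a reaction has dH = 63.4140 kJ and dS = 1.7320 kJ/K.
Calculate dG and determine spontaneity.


T*dS = 520.8230 * 1.7320 = 902.0654 kJ
dG = 63.4140 - 902.0654 = -838.6514 kJ (spontaneous)

dG = -838.6514 kJ, spontaneous
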